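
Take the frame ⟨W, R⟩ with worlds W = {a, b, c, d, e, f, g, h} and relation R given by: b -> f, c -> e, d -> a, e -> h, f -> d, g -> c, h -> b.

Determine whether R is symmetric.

No

Symmetric: no — b R f but not f R b.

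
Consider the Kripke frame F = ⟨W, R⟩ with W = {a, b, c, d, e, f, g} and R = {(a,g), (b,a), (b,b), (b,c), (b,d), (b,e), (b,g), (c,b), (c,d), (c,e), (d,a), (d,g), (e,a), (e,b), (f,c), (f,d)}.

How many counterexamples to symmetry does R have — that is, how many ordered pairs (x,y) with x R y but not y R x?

Enumerating: (a,g), (b,a), (b,d), (b,g), (c,d), (c,e), (d,a), (d,g), (e,a), (f,c), (f,d).

11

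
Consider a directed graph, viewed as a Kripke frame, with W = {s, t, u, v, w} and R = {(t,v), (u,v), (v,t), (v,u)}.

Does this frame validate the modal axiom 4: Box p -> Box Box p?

No

By correspondence theory, 4 is valid on a frame iff R is transitive.
Transitive: no — t R v and v R u, but not t R u.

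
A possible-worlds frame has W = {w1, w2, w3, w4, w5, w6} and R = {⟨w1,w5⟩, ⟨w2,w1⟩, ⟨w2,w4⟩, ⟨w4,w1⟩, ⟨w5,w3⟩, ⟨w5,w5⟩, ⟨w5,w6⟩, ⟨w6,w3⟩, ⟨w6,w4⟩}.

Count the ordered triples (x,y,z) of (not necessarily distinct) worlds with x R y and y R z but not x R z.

Enumerating: (w1,w5,w3), (w1,w5,w6), (w2,w1,w5), (w4,w1,w5), (w5,w6,w4), (w6,w4,w1).

6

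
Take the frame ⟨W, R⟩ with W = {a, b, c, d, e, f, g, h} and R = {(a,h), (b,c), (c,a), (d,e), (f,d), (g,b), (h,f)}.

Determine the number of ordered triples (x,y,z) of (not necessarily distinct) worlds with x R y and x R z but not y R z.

Enumerating: (a,h,h), (b,c,c), (c,a,a), (d,e,e), (f,d,d), (g,b,b), (h,f,f).

7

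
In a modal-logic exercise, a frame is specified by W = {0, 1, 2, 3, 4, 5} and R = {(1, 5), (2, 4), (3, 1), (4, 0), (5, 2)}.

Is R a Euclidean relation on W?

Euclidean: no — 1 R 5 and 1 R 5, but not 5 R 5.

No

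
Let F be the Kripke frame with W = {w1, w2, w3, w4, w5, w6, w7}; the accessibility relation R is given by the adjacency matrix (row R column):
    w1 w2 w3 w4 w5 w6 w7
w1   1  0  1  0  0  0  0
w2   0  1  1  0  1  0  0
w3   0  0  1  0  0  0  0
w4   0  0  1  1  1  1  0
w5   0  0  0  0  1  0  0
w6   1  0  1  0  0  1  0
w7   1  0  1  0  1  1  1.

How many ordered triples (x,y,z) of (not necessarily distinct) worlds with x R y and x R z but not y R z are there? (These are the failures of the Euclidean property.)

29

Enumerating: (w1,w3,w1), (w2,w3,w2), (w2,w3,w5), (w2,w5,w2), (w2,w5,w3), (w4,w3,w4), (w4,w3,w5), (w4,w3,w6), (w4,w5,w3), (w4,w5,w4), (w4,w5,w6), (w4,w6,w4), … and 17 more.
Total: 29.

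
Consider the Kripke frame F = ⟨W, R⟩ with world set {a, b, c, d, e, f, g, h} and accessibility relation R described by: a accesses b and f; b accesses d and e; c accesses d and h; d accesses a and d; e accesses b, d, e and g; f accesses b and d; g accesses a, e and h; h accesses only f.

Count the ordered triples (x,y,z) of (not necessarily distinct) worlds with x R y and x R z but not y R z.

Enumerating: (a,b,b), (a,b,f), (a,f,f), (b,d,e), (c,d,h), (c,h,d), (c,h,h), (d,a,a), (d,a,d), (e,b,b), (e,b,g), (e,d,b), … and 16 more.
Total: 28.

28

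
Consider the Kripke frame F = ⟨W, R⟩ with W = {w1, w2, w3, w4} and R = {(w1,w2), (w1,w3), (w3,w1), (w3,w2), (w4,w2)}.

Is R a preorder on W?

Reflexive: no — w1 is not related to itself.
Transitive: no — w1 R w3 and w3 R w1, but not w1 R w1.
So R is not a preorder.

No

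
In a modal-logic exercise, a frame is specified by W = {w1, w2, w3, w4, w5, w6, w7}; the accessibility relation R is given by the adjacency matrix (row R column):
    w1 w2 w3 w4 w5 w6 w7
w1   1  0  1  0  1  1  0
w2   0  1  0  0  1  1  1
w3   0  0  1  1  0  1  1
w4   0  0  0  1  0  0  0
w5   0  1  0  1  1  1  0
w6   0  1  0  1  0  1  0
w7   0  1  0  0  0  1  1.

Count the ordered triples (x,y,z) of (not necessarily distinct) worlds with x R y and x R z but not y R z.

27

Enumerating: (w1,w3,w1), (w1,w3,w5), (w1,w5,w1), (w1,w5,w3), (w1,w6,w1), (w1,w6,w3), (w1,w6,w5), (w2,w5,w7), (w2,w6,w5), (w2,w6,w7), (w2,w7,w5), (w3,w4,w3), … and 15 more.
Total: 27.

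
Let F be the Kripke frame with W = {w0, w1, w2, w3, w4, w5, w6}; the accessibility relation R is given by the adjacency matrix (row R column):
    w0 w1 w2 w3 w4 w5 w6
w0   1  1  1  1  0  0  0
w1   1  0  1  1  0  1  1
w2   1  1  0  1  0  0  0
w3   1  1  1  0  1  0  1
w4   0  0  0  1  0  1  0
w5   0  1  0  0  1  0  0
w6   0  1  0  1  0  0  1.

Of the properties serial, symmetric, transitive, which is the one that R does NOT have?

transitive

Serial: yes — every world has a successor (e.g. w0 R w0).
Symmetric: yes — every pair in R has its reverse in R.
Transitive: no — w0 R w1 and w1 R w5, but not w0 R w5.
Only transitive fails.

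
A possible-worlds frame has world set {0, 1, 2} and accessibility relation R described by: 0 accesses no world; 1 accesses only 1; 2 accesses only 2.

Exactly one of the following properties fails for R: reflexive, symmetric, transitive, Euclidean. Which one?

Reflexive: no — 0 is not related to itself.
Symmetric: yes — every pair in R has its reverse in R.
Transitive: yes — every two-step R-path is closed by a direct edge.
Euclidean: yes — any two successors of a common world are R-related.
Only reflexive fails.

reflexive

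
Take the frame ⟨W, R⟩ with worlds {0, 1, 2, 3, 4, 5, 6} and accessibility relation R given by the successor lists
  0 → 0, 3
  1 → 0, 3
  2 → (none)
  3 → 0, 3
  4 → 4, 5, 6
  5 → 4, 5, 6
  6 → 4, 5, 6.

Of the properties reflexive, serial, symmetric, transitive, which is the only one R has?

transitive

Reflexive: no — 1 is not related to itself.
Serial: no — 2 has no R-successor.
Symmetric: no — 1 R 0 but not 0 R 1.
Transitive: yes — every two-step R-path is closed by a direct edge.
Only transitive holds.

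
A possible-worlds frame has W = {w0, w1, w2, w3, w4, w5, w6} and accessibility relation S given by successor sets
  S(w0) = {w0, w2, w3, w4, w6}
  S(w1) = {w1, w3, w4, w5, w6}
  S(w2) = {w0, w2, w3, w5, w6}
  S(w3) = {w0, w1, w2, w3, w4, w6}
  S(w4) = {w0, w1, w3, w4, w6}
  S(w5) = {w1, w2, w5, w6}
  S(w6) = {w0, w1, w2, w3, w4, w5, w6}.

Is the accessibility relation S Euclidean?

No

Euclidean: no — w0 S w2 and w0 S w4, but not w2 S w4.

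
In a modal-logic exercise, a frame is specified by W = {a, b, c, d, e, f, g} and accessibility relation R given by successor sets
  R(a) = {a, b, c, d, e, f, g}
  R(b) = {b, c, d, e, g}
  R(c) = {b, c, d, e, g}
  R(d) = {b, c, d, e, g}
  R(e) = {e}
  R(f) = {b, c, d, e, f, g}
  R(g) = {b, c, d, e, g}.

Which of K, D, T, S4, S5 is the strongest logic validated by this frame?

Serial (axiom D): yes — every world has a successor (e.g. a R a).
Reflexive (axiom T): yes — every world is R-related to itself.
Transitive (axiom 4): yes — every two-step R-path is closed by a direct edge.
Euclidean (axiom 5): no — a R b and a R f, but not b R f.
So F validates K, D, T, S4; S5 would additionally require R to be Euclidean. The strongest is S4.

S4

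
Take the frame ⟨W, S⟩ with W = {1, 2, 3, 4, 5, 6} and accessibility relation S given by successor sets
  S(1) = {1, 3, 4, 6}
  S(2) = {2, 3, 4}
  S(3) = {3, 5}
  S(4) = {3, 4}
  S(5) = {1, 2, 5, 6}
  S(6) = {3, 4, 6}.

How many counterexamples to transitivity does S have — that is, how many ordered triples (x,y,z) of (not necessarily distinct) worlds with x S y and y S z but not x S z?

13

Enumerating: (1,3,5), (2,3,5), (3,5,1), (3,5,2), (3,5,6), (4,3,5), (5,1,3), (5,1,4), (5,2,3), (5,2,4), (5,6,3), (5,6,4), (6,3,5).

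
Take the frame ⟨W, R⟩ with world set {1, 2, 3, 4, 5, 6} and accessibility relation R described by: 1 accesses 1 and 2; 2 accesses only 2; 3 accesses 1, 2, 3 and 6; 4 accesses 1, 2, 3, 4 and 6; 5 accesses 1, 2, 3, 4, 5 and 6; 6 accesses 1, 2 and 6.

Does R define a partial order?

Yes

Reflexive: yes — every world is R-related to itself.
Transitive: yes — every two-step R-path is closed by a direct edge.
Antisymmetric: yes — no distinct pair is related both ways.
So R is a partial order.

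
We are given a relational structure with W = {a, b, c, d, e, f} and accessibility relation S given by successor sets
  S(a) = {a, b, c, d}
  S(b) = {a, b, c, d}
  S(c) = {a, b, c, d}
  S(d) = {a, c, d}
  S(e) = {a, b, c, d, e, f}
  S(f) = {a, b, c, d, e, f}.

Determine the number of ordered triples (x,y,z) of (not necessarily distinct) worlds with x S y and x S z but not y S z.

Enumerating: (a,d,b), (b,d,b), (c,d,b), (e,a,e), (e,a,f), (e,b,e), (e,b,f), (e,c,e), (e,c,f), (e,d,b), (e,d,e), (e,d,f), … and 9 more.
Total: 21.

21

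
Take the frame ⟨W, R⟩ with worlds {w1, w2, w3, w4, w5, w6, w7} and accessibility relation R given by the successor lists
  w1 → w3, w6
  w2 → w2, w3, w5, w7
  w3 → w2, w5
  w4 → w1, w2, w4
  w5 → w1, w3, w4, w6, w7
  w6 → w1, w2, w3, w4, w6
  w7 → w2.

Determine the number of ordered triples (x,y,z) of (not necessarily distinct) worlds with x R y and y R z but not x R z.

31

Enumerating: (w1,w3,w2), (w1,w3,w5), (w1,w6,w1), (w1,w6,w2), (w1,w6,w4), (w2,w5,w1), (w2,w5,w4), (w2,w5,w6), (w3,w2,w3), (w3,w2,w7), (w3,w5,w1), (w3,w5,w3), … and 19 more.
Total: 31.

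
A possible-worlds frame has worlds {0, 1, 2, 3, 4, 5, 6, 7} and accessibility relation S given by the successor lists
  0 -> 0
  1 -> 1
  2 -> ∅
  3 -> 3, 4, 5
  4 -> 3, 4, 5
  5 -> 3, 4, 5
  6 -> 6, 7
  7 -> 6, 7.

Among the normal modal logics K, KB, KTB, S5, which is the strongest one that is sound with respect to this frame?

Symmetric (axiom B): yes — every pair in S has its reverse in S.
Reflexive (axiom T): no — 2 is not related to itself.
Euclidean (axiom 5): yes — any two successors of a common world are S-related.
So F validates K, KB; KTB would additionally require S to be reflexive. The strongest is KB.

KB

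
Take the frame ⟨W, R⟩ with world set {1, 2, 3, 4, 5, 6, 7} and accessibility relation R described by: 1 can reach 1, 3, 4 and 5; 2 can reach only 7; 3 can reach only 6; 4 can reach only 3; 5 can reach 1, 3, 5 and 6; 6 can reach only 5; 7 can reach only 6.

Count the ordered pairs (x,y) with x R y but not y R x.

Enumerating: (1,3), (1,4), (2,7), (3,6), (4,3), (5,3), (7,6).

7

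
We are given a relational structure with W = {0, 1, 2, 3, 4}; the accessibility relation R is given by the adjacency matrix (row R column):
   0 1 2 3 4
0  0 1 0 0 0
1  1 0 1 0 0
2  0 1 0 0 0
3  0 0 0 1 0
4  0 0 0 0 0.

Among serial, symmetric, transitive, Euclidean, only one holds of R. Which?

Serial: no — 4 has no R-successor.
Symmetric: yes — every pair in R has its reverse in R.
Transitive: no — 0 R 1 and 1 R 2, but not 0 R 2.
Euclidean: no — 1 R 0 and 1 R 2, but not 0 R 2.
Only symmetric holds.

symmetric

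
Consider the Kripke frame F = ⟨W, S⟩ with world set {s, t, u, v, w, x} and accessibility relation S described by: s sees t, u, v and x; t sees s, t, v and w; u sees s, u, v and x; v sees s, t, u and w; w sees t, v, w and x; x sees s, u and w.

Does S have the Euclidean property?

Euclidean: no — s S t and s S u, but not t S u.

No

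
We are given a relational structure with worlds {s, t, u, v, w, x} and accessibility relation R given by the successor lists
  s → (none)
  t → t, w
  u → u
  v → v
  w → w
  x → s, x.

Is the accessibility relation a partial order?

Reflexive: no — s is not related to itself.
Transitive: yes — every two-step R-path is closed by a direct edge.
Antisymmetric: yes — no distinct pair is related both ways.
So R is not a partial order.

No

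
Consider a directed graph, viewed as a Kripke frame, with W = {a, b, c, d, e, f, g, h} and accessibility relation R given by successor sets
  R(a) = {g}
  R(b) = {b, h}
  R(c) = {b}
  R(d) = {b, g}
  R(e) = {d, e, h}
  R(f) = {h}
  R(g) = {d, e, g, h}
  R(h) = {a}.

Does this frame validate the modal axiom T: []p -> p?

No

The schema T characterises exactly the reflexive frames.
Reflexive: no — a is not related to itself.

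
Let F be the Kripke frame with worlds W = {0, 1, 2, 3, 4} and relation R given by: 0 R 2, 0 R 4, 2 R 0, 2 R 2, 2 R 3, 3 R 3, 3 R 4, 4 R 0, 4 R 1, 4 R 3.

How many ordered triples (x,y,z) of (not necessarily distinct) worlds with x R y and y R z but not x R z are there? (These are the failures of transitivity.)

Enumerating: (0,2,0), (0,2,3), (0,4,0), (0,4,1), (0,4,3), (2,0,4), (2,3,4), (3,4,0), (3,4,1), (4,0,2), (4,0,4), (4,3,4).

12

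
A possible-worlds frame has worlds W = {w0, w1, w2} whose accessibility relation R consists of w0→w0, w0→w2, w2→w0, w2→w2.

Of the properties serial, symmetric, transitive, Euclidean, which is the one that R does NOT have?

Serial: no — w1 has no R-successor.
Symmetric: yes — every pair in R has its reverse in R.
Transitive: yes — every two-step R-path is closed by a direct edge.
Euclidean: yes — any two successors of a common world are R-related.
Only serial fails.

serial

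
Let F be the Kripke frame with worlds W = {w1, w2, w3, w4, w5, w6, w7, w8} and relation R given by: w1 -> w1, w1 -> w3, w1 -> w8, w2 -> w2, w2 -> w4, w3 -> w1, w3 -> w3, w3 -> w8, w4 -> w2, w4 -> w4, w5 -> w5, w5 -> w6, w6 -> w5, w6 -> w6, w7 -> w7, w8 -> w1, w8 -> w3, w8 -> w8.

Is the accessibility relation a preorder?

Reflexive: yes — every world is R-related to itself.
Transitive: yes — every two-step R-path is closed by a direct edge.
So R is a preorder.

Yes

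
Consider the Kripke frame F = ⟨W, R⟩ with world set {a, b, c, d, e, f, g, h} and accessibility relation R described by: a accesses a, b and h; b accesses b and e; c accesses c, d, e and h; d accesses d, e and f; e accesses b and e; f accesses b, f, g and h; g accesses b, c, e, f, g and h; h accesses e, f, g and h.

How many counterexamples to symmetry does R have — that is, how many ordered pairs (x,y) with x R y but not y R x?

12

Enumerating: (a,b), (a,h), (c,d), (c,e), (c,h), (d,e), (d,f), (f,b), (g,b), (g,c), (g,e), (h,e).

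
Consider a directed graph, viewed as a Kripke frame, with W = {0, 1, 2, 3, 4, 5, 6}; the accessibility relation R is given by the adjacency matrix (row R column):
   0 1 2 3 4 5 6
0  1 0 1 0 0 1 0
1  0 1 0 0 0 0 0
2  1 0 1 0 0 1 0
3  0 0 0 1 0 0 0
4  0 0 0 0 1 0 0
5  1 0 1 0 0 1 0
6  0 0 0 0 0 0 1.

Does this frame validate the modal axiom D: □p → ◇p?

Axiom D corresponds to the accessibility relation being serial.
Serial: yes — every world has a successor (e.g. 0 R 0).

Yes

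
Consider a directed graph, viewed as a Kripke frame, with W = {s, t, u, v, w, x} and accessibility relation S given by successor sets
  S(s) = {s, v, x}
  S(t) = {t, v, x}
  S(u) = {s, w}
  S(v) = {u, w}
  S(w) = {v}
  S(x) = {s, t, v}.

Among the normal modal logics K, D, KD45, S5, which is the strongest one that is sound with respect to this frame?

D

Serial (axiom D): yes — every world has a successor (e.g. s S s).
Euclidean (axiom 5): no — s S v and s S x, but not v S x.
Transitive (axiom 4): no — s S v and v S u, but not s S u.
Reflexive (axiom T): no — u is not related to itself.
So F validates K, D; KD45 would additionally require S to be Euclidean and transitive. The strongest is D.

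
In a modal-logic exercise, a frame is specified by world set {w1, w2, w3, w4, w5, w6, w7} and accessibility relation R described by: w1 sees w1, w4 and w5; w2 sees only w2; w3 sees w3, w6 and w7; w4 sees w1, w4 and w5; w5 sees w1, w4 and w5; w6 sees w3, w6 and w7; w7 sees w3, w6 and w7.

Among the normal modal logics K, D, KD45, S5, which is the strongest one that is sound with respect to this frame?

S5

Serial (axiom D): yes — every world has a successor (e.g. w1 R w1).
Euclidean (axiom 5): yes — any two successors of a common world are R-related.
Transitive (axiom 4): yes — every two-step R-path is closed by a direct edge.
Reflexive (axiom T): yes — every world is R-related to itself.
So F validates K, D, KD45, S5. The strongest is S5.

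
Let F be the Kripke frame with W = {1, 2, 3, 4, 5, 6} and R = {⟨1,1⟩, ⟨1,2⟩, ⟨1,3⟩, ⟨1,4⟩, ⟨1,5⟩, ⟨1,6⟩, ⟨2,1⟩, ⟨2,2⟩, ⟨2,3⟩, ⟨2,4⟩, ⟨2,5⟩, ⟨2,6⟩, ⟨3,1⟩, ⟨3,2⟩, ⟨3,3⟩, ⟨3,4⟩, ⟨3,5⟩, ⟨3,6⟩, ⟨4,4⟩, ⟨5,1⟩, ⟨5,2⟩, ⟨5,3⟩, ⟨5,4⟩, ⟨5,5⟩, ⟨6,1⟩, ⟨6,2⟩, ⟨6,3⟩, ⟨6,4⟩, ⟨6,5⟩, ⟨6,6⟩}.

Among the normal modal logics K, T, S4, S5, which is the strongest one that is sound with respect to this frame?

T

Reflexive (axiom T): yes — every world is R-related to itself.
Transitive (axiom 4): no — 5 R 1 and 1 R 6, but not 5 R 6.
Euclidean (axiom 5): no — 1 R 4 and 1 R 2, but not 4 R 2.
So F validates K, T; S4 would additionally require R to be transitive. The strongest is T.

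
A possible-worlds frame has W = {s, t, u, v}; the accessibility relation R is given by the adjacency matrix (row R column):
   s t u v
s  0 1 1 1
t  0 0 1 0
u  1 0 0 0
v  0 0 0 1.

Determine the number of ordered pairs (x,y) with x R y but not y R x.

3

Enumerating: (s,t), (s,v), (t,u).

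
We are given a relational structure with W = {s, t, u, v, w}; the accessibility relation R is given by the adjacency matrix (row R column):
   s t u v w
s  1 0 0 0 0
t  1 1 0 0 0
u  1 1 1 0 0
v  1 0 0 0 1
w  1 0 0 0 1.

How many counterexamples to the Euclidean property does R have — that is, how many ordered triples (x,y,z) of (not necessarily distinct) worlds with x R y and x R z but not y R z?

6

Enumerating: (t,s,t), (u,s,t), (u,s,u), (u,t,u), (v,s,w), (w,s,w).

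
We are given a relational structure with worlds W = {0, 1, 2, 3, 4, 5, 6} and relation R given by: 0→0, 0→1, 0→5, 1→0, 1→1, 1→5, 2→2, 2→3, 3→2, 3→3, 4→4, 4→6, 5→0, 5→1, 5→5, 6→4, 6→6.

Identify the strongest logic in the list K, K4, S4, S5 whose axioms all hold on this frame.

S5

Transitive (axiom 4): yes — every two-step R-path is closed by a direct edge.
Reflexive (axiom T): yes — every world is R-related to itself.
Euclidean (axiom 5): yes — any two successors of a common world are R-related.
So F validates K, K4, S4, S5. The strongest is S5.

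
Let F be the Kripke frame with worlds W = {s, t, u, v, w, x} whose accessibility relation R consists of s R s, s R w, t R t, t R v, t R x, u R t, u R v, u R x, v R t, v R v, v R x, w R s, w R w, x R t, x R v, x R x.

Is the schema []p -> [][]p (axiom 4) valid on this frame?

The schema 4 characterises exactly the transitive frames.
Transitive: yes — every two-step R-path is closed by a direct edge.

Yes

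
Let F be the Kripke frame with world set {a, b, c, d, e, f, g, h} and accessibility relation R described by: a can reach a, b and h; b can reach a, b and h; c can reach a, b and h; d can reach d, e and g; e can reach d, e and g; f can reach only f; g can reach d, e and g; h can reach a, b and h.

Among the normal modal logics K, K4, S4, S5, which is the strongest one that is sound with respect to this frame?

Transitive (axiom 4): yes — every two-step R-path is closed by a direct edge.
Reflexive (axiom T): no — c is not related to itself.
Euclidean (axiom 5): yes — any two successors of a common world are R-related.
So F validates K, K4; S4 would additionally require R to be reflexive. The strongest is K4.

K4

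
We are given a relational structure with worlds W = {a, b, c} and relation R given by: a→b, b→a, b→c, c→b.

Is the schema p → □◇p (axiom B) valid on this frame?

Yes

Axiom B corresponds to the accessibility relation being symmetric.
Symmetric: yes — every pair in R has its reverse in R.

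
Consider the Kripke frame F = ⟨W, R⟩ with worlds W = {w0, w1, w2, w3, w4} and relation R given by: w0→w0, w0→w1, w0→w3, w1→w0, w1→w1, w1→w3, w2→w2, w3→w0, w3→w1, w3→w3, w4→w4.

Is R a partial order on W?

No

Reflexive: yes — every world is R-related to itself.
Transitive: yes — every two-step R-path is closed by a direct edge.
Antisymmetric: no — w0 R w1 and w1 R w0 with w0 ≠ w1.
So R is not a partial order.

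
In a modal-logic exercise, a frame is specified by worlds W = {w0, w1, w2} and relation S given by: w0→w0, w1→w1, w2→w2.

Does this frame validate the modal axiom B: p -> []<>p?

The schema B characterises exactly the symmetric frames.
Symmetric: yes — every pair in S has its reverse in S.

Yes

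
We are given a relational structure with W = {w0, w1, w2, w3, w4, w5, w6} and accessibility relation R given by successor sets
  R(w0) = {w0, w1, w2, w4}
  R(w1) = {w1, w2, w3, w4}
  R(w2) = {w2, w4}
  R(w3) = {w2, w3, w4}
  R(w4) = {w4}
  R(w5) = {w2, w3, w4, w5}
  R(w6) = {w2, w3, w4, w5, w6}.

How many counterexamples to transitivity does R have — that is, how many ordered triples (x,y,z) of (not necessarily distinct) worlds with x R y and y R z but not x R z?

Enumerating: (w0,w1,w3).

1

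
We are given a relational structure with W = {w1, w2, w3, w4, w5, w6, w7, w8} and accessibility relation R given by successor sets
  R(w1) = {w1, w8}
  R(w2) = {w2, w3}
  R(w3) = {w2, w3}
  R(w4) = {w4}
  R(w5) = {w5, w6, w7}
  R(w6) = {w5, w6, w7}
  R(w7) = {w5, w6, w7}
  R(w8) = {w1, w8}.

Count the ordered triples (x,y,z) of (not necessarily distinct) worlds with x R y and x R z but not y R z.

R is Euclidean; there are no such tuples.

0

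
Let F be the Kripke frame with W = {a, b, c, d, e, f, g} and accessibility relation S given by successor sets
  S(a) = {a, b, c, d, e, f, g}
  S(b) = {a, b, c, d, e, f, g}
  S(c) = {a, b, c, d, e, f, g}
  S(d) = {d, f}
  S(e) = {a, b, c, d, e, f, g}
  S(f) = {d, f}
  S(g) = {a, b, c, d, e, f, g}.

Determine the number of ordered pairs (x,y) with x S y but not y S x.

Enumerating: (a,d), (a,f), (b,d), (b,f), (c,d), (c,f), (e,d), (e,f), (g,d), (g,f).

10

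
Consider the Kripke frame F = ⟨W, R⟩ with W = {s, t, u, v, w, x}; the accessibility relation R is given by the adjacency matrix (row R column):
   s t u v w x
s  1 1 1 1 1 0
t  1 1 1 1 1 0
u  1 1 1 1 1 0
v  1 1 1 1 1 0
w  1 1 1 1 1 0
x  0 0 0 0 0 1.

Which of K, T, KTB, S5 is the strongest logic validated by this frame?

S5

Reflexive (axiom T): yes — every world is R-related to itself.
Symmetric (axiom B): yes — every pair in R has its reverse in R.
Euclidean (axiom 5): yes — any two successors of a common world are R-related.
So F validates K, T, KTB, S5. The strongest is S5.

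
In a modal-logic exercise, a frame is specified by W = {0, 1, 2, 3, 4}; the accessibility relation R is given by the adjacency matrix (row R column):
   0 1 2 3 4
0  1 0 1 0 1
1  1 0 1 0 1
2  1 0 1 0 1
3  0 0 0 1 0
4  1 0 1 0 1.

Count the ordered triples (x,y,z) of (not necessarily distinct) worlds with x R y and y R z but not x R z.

R is transitive; there are no such tuples.

0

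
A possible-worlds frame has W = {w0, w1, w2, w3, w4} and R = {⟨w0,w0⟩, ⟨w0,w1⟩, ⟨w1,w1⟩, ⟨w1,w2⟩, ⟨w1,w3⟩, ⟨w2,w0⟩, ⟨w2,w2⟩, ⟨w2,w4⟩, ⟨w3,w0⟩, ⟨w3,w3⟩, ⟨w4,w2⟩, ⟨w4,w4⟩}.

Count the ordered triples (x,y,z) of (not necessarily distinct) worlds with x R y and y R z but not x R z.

Enumerating: (w0,w1,w2), (w0,w1,w3), (w1,w2,w0), (w1,w2,w4), (w1,w3,w0), (w2,w0,w1), (w3,w0,w1), (w4,w2,w0).

8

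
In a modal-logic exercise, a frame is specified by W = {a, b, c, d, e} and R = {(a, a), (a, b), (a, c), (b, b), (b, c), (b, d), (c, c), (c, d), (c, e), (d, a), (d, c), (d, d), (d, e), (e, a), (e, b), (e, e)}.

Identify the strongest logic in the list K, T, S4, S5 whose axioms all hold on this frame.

Reflexive (axiom T): yes — every world is R-related to itself.
Transitive (axiom 4): no — a R b and b R d, but not a R d.
Euclidean (axiom 5): no — a R c and a R b, but not c R b.
So F validates K, T; S4 would additionally require R to be transitive. The strongest is T.

T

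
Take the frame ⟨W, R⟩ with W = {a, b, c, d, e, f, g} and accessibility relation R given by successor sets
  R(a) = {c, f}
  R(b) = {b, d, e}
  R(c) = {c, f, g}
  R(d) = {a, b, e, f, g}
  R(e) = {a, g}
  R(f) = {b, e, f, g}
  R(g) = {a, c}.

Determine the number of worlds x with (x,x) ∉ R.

4

Enumerating: a, d, e, g.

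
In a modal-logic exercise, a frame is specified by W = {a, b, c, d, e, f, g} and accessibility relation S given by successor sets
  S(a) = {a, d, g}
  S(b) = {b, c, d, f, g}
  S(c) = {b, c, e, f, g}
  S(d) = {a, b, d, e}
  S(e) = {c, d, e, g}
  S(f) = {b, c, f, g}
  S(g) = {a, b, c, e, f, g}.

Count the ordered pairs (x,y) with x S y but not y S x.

S is symmetric; there are no such tuples.

0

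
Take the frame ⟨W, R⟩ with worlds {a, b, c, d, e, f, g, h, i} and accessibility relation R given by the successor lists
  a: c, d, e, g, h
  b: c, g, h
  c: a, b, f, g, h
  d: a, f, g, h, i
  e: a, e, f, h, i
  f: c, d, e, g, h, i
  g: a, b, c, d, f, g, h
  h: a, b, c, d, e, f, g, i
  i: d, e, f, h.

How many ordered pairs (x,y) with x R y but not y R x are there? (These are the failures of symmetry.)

0

R is symmetric; there are no such tuples.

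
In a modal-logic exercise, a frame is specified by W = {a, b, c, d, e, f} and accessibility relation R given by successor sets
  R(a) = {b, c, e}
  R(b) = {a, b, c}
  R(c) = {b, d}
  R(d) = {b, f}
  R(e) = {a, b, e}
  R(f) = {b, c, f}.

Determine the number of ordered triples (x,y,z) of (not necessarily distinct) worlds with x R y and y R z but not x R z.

Enumerating: (a,b,a), (a,c,d), (a,e,a), (b,a,e), (b,c,d), (c,b,a), (c,b,c), (c,d,f), (d,b,a), (d,b,c), (d,f,c), (e,a,c), (e,b,c), (f,b,a), (f,c,d).

15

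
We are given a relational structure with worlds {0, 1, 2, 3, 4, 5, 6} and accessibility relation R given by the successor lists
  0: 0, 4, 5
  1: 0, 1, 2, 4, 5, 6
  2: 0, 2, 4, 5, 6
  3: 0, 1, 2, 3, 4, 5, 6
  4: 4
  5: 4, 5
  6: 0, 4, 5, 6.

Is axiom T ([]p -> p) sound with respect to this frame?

Axiom T corresponds to the accessibility relation being reflexive.
Reflexive: yes — every world is R-related to itself.

Yes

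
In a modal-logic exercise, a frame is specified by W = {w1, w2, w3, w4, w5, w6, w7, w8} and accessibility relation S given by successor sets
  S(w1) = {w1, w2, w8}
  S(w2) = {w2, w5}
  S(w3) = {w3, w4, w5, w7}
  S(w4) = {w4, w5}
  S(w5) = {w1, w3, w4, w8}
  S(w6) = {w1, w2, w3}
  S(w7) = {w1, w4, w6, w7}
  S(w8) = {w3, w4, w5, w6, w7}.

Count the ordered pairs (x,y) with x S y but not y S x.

Enumerating: (w1,w2), (w1,w8), (w2,w5), (w3,w4), (w3,w7), (w5,w1), (w6,w1), (w6,w2), (w6,w3), (w7,w1), (w7,w4), (w7,w6), (w8,w3), (w8,w4), (w8,w6), (w8,w7).

16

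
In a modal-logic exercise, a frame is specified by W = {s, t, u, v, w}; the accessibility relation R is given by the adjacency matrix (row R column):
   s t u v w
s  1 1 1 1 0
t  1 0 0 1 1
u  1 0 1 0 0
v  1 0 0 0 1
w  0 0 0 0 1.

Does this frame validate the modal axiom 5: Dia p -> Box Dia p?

The schema 5 characterises exactly the Euclidean frames.
Euclidean: no — s R t and s R u, but not t R u.

No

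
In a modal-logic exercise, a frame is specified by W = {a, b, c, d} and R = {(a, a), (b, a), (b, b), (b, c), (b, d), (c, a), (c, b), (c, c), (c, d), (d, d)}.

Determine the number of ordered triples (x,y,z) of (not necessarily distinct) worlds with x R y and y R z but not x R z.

0

R is transitive; there are no such tuples.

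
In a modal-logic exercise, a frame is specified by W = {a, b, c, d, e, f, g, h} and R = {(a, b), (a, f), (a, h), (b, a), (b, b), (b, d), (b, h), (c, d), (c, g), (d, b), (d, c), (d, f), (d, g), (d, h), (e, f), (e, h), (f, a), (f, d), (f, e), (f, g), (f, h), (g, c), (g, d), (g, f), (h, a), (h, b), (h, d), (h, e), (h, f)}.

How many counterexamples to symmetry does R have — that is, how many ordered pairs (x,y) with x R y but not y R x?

0

R is symmetric; there are no such tuples.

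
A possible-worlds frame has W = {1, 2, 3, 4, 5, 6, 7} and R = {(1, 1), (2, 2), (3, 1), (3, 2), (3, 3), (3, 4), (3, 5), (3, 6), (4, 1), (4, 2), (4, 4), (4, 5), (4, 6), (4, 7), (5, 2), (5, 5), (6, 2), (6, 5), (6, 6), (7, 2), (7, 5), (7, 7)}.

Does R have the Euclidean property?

No

Euclidean: no — 3 R 1 and 3 R 2, but not 1 R 2.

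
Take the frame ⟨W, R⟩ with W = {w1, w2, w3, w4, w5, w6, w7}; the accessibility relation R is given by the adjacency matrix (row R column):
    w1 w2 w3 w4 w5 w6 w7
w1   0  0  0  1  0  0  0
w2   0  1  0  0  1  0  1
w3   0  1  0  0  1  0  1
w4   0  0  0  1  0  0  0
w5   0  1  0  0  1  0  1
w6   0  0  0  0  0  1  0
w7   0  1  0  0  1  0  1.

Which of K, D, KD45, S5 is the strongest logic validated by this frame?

Serial (axiom D): yes — every world has a successor (e.g. w1 R w4).
Euclidean (axiom 5): yes — any two successors of a common world are R-related.
Transitive (axiom 4): yes — every two-step R-path is closed by a direct edge.
Reflexive (axiom T): no — w1 is not related to itself.
So F validates K, D, KD45; S5 would additionally require R to be reflexive. The strongest is KD45.

KD45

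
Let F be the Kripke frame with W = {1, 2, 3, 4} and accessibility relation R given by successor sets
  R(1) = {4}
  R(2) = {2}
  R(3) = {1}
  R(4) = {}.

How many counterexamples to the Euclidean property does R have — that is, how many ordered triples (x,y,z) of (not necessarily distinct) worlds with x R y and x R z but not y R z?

Enumerating: (1,4,4), (3,1,1).

2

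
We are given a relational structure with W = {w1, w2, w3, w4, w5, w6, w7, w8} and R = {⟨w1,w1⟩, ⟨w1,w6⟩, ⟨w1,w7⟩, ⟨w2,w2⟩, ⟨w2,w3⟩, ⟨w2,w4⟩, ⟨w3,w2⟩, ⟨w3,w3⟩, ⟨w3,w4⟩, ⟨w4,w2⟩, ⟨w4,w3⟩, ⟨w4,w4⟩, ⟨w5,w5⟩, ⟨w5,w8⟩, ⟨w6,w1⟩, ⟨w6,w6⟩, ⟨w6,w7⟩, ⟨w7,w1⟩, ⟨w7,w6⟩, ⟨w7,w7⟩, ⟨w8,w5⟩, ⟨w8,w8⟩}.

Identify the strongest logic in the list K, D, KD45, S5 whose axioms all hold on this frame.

S5

Serial (axiom D): yes — every world has a successor (e.g. w1 R w1).
Euclidean (axiom 5): yes — any two successors of a common world are R-related.
Transitive (axiom 4): yes — every two-step R-path is closed by a direct edge.
Reflexive (axiom T): yes — every world is R-related to itself.
So F validates K, D, KD45, S5. The strongest is S5.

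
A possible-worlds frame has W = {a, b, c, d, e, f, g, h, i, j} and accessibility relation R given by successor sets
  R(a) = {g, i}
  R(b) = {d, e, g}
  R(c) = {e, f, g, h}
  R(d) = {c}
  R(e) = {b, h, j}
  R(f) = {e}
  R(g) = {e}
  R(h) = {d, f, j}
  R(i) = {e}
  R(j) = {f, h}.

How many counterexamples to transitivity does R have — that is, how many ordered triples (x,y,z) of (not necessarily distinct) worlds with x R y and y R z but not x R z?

Enumerating: (a,g,e), (a,i,e), (b,d,c), (b,e,b), (b,e,h), (b,e,j), (c,e,b), (c,e,j), (c,h,d), (c,h,j), (d,c,e), (d,c,f), … and 23 more.
Total: 35.

35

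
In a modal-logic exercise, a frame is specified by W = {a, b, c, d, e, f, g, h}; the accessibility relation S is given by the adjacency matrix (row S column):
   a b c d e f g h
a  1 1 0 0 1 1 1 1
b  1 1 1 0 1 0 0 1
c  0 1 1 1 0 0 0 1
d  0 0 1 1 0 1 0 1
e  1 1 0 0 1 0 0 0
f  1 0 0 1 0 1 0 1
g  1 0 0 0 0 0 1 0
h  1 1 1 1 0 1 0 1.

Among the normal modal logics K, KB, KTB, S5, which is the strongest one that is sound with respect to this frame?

Symmetric (axiom B): yes — every pair in S has its reverse in S.
Reflexive (axiom T): yes — every world is S-related to itself.
Euclidean (axiom 5): no — a S b and a S f, but not b S f.
So F validates K, KB, KTB; S5 would additionally require S to be Euclidean. The strongest is KTB.

KTB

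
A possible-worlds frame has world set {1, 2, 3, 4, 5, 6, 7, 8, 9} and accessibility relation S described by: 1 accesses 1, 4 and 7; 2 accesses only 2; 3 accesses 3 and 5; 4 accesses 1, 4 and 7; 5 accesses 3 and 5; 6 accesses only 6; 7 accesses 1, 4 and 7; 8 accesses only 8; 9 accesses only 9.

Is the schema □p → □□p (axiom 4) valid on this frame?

Yes

By correspondence theory, 4 is valid on a frame iff S is transitive.
Transitive: yes — every two-step S-path is closed by a direct edge.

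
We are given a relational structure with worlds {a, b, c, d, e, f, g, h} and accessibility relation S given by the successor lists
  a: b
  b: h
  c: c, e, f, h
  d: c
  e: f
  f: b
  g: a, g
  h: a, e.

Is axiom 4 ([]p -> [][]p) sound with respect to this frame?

By correspondence theory, 4 is valid on a frame iff S is transitive.
Transitive: no — a S b and b S h, but not a S h.

No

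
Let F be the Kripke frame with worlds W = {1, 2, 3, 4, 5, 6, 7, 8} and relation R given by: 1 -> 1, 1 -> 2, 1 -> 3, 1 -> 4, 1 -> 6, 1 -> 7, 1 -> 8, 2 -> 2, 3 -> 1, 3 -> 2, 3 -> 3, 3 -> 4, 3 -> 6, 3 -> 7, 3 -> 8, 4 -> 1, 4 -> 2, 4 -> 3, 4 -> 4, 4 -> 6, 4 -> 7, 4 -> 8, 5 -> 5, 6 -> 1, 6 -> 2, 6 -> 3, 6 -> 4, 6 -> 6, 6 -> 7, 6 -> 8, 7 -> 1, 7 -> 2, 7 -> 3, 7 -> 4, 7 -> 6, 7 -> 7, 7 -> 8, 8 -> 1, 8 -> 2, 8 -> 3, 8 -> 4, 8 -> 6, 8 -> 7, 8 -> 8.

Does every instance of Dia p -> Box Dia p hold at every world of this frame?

Axiom 5 corresponds to the accessibility relation being Euclidean.
Euclidean: no — 1 R 2 and 1 R 3, but not 2 R 3.

No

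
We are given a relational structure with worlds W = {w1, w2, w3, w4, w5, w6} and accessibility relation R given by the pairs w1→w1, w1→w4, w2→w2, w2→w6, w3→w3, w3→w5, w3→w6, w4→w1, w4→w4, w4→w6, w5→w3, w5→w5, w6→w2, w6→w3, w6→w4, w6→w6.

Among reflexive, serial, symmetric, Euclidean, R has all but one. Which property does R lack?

Reflexive: yes — every world is R-related to itself.
Serial: yes — every world has a successor (e.g. w1 R w1).
Symmetric: yes — every pair in R has its reverse in R.
Euclidean: no — w3 R w5 and w3 R w6, but not w5 R w6.
Only Euclidean fails.

Euclidean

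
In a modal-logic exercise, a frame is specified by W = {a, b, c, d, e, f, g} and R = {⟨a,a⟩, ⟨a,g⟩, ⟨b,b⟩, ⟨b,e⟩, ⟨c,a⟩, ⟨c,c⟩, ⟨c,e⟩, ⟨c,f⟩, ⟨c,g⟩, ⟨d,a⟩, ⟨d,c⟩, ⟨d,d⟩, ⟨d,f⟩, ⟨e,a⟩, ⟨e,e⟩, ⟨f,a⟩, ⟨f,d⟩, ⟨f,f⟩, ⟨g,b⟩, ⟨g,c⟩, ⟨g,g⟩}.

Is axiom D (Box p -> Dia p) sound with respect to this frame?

The schema D characterises exactly the serial frames.
Serial: yes — every world has a successor (e.g. a R a).

Yes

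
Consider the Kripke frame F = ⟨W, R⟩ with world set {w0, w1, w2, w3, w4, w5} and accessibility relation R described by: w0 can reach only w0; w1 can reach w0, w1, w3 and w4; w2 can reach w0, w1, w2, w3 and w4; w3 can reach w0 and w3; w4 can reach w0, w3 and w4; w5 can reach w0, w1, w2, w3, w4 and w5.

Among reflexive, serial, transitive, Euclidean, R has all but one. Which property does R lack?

Reflexive: yes — every world is R-related to itself.
Serial: yes — every world has a successor (e.g. w0 R w0).
Transitive: yes — every two-step R-path is closed by a direct edge.
Euclidean: no — w1 R w0 and w1 R w3, but not w0 R w3.
Only Euclidean fails.

Euclidean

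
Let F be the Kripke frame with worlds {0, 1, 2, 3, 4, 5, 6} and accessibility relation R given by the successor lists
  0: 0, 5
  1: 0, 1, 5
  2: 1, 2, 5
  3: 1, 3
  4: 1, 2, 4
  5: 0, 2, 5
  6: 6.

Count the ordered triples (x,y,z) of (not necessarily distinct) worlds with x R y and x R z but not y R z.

10

Enumerating: (1,0,1), (1,5,1), (2,1,2), (2,5,1), (3,1,3), (4,1,2), (4,1,4), (4,2,4), (5,0,2), (5,2,0).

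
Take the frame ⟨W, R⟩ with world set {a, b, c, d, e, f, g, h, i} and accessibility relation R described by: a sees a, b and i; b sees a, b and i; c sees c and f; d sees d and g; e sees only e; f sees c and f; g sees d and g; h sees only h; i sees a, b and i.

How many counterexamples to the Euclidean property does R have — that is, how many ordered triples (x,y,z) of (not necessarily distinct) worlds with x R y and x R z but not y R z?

R is Euclidean; there are no such tuples.

0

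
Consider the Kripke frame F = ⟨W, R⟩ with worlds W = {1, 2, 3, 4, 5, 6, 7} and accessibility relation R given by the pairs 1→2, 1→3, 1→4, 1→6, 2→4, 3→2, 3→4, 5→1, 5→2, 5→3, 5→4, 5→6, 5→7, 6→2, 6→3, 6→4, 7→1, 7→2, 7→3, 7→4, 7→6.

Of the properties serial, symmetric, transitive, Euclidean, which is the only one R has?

Serial: no — 4 has no R-successor.
Symmetric: no — 1 R 2 but not 2 R 1.
Transitive: yes — every two-step R-path is closed by a direct edge.
Euclidean: no — 1 R 2 and 1 R 3, but not 2 R 3.
Only transitive holds.

transitive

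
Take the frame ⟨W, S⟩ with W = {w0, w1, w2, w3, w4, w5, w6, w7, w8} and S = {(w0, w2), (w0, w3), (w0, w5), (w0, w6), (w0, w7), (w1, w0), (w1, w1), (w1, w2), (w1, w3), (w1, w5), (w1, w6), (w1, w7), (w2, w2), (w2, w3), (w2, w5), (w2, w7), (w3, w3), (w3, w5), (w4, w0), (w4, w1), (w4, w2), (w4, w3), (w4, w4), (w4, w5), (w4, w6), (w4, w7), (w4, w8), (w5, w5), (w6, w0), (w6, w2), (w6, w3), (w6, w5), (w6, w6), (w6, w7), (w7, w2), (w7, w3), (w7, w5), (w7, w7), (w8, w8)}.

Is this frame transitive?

No

Transitive: no — w0 S w6 and w6 S w0, but not w0 S w0.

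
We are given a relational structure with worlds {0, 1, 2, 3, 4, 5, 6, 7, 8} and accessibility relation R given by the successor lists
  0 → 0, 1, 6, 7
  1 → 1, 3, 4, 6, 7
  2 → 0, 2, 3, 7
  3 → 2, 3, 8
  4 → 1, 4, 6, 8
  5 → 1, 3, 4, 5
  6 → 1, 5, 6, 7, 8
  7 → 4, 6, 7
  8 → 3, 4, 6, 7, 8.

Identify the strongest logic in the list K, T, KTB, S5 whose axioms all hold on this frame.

T

Reflexive (axiom T): yes — every world is R-related to itself.
Symmetric (axiom B): no — 0 R 1 but not 1 R 0.
Euclidean (axiom 5): no — 0 R 7 and 0 R 1, but not 7 R 1.
So F validates K, T; KTB would additionally require R to be symmetric. The strongest is T.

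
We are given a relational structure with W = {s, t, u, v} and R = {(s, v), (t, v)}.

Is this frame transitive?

Transitive: yes — every two-step R-path is closed by a direct edge.

Yes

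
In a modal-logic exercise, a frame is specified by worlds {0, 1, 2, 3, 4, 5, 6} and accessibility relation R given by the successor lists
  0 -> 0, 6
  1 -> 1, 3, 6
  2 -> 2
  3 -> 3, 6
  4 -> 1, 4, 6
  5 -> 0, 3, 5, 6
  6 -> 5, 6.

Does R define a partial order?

No

Reflexive: yes — every world is R-related to itself.
Transitive: no — 0 R 6 and 6 R 5, but not 0 R 5.
Antisymmetric: no — 5 R 6 and 6 R 5 with 5 ≠ 6.
So R is not a partial order.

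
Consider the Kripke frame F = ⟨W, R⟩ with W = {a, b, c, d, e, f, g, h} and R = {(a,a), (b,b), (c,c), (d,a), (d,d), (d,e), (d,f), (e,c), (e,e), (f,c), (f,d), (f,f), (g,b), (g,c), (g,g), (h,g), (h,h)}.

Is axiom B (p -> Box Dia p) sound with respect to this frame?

No

By correspondence theory, B is valid on a frame iff R is symmetric.
Symmetric: no — d R a but not a R d.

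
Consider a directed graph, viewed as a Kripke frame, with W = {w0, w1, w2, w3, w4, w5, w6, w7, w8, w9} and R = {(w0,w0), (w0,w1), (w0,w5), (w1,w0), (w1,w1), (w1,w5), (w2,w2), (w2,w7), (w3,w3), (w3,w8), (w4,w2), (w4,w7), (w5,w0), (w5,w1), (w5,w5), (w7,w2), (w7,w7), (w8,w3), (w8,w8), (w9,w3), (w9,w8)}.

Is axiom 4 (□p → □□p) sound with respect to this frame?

Yes

Axiom 4 corresponds to the accessibility relation being transitive.
Transitive: yes — every two-step R-path is closed by a direct edge.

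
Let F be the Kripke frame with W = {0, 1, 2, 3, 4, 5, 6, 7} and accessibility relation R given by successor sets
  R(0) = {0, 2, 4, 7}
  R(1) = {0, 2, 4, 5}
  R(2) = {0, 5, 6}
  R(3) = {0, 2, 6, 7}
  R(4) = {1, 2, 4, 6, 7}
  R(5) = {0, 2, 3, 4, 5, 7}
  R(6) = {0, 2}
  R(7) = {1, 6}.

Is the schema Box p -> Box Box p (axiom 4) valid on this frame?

No

The schema 4 characterises exactly the transitive frames.
Transitive: no — 0 R 2 and 2 R 5, but not 0 R 5.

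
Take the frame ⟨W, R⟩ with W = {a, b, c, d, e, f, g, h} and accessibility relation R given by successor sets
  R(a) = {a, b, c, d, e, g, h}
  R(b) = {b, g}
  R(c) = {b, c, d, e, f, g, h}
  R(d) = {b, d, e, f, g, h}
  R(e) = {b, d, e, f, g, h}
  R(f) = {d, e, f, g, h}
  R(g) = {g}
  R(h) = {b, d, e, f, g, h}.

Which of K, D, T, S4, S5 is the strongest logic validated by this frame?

T

Serial (axiom D): yes — every world has a successor (e.g. a R a).
Reflexive (axiom T): yes — every world is R-related to itself.
Transitive (axiom 4): no — a R c and c R f, but not a R f.
Euclidean (axiom 5): no — a R b and a R c, but not b R c.
So F validates K, D, T; S4 would additionally require R to be transitive. The strongest is T.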